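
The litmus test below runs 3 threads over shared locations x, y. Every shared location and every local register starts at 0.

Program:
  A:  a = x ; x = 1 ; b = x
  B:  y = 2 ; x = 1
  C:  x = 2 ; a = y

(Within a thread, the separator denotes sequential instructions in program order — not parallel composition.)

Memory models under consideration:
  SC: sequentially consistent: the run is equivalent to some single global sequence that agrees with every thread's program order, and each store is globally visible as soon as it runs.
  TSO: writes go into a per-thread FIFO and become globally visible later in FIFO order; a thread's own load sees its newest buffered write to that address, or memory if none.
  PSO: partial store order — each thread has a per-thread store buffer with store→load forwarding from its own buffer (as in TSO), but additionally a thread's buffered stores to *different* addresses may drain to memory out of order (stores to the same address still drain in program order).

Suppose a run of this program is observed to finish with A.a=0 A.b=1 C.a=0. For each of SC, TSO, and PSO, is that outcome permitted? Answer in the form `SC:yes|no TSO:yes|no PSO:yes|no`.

outcome vector order: (A.a,A.b,C.a)
SC: 9 outcomes — {0/1/0 0/1/2 0/2/0 0/2/2 1/1/0 1/1/2 1/2/2 2/1/0 2/1/2}
TSO: 10 outcomes — {0/1/0 0/1/2 0/2/0 0/2/2 1/1/0 1/1/2 1/2/0 1/2/2 2/1/0 2/1/2}
PSO: 10 outcomes — {0/1/0 0/1/2 0/2/0 0/2/2 1/1/0 1/1/2 1/2/0 1/2/2 2/1/0 2/1/2}
target 0/1/0 ∈ {SC,TSO,PSO}

SC:yes TSO:yes PSO:yes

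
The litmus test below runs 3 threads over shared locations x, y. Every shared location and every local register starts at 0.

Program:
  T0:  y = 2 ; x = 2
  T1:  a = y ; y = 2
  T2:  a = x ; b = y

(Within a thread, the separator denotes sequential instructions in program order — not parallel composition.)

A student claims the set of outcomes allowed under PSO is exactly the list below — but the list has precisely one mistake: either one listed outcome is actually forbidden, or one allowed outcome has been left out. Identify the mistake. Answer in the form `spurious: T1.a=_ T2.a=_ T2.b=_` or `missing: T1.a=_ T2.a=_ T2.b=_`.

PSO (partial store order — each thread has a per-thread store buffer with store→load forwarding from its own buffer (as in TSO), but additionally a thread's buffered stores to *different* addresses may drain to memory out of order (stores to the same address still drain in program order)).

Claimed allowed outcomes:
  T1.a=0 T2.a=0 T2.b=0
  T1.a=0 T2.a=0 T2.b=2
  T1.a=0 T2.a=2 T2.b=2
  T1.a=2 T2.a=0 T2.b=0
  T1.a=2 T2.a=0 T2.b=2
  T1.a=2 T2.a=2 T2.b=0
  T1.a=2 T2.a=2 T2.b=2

missing: T1.a=0 T2.a=2 T2.b=0

outcome vector order: (T1.a,T2.a,T2.b)
[PSO] allowed = {0/0/0 0/0/2 0/2/0 0/2/2 2/0/0 2/0/2 2/2/0 2/2/2}
PSO∖claimed = {0/2/0}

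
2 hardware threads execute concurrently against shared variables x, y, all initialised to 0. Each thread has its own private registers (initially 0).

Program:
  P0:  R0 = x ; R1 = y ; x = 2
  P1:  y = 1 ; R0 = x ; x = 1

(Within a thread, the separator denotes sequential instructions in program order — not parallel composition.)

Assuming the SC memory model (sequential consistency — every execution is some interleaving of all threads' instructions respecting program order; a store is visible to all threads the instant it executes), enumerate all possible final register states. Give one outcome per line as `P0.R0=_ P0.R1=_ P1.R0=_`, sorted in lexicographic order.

P0.R0=0 P0.R1=0 P1.R0=0
P0.R0=0 P0.R1=0 P1.R0=2
P0.R0=0 P0.R1=1 P1.R0=0
P0.R0=0 P0.R1=1 P1.R0=2
P0.R0=1 P0.R1=1 P1.R0=0

outcome vector order: (P0.R0,P0.R1,P1.R0)
|SC outcomes| = 5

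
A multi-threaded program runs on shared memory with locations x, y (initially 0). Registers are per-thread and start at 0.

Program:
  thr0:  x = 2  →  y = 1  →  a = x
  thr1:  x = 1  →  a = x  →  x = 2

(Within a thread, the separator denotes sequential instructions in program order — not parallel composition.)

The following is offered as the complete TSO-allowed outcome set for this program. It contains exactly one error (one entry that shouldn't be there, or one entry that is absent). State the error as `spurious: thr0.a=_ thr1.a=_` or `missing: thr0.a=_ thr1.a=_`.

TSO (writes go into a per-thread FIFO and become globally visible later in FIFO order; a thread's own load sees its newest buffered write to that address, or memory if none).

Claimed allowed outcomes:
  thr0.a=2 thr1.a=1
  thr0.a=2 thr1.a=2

missing: thr0.a=1 thr1.a=1

outcome vector order: (thr0.a,thr1.a)
TSO (3): 11, 21, 22
TSO∖claimed = {11}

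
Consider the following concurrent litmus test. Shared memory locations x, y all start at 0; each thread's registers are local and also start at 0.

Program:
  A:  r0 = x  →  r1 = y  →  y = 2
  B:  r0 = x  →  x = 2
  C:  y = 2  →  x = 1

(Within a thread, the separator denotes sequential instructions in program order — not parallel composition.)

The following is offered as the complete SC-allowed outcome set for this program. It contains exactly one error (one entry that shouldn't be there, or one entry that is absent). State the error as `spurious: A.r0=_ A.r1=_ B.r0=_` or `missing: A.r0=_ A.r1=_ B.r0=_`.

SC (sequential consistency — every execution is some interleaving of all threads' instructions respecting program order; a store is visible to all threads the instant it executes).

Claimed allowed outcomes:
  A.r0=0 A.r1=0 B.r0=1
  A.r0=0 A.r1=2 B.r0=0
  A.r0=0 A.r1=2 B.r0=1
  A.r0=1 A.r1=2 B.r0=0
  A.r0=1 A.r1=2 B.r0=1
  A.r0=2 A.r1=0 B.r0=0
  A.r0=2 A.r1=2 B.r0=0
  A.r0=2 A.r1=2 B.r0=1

missing: A.r0=0 A.r1=0 B.r0=0

outcome vector order: (A.r0,A.r1,B.r0)
SC: 9 outcomes — {000; 001; 020; 021; 120; 121; 200; 220; 221}
SC∖claimed = {000}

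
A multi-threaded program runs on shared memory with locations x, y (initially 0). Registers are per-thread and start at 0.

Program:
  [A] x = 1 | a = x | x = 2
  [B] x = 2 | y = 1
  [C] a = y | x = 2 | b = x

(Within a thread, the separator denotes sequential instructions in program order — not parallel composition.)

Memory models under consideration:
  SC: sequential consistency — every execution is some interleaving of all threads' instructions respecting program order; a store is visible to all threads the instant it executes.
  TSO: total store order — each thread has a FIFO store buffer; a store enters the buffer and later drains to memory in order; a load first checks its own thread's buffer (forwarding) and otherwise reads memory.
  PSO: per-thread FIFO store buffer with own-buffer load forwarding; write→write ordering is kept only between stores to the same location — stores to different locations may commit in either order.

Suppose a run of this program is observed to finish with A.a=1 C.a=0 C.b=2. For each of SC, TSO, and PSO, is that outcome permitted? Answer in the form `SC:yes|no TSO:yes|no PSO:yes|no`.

SC:yes TSO:yes PSO:yes

outcome vector order: (A.a,C.a,C.b)
SC (7): 101, 102, 111, 112, 201, 202, 212
TSO (7): 101, 102, 111, 112, 201, 202, 212
PSO (8): 101, 102, 111, 112, 201, 202, 211, 212
target 102 ∈ {SC,TSO,PSO}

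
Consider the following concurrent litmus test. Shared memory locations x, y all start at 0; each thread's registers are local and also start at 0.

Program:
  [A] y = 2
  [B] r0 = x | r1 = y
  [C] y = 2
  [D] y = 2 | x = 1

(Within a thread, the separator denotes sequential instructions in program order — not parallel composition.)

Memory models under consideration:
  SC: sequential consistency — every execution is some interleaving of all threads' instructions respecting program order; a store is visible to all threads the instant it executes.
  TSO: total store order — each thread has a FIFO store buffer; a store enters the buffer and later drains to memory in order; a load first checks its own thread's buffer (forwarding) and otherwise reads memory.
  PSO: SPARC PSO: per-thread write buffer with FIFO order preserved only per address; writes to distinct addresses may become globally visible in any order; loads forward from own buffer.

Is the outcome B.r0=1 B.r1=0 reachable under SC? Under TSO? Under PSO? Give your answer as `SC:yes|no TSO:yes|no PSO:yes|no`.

SC:no TSO:no PSO:yes

outcome vector order: (B.r0,B.r1)
SC: 3 outcomes — {0/0, 0/2, 1/2}
TSO: 3 outcomes — {0/0, 0/2, 1/2}
PSO: 4 outcomes — {0/0, 0/2, 1/0, 1/2}
target 1/0 ∈ {PSO}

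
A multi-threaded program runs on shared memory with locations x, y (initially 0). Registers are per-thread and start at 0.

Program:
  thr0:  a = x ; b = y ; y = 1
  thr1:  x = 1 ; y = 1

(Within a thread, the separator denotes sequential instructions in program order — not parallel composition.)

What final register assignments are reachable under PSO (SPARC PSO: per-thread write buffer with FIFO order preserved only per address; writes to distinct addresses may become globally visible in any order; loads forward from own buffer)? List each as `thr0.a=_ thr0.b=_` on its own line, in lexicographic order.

outcome vector order: (thr0.a,thr0.b)
|PSO outcomes| = 4

thr0.a=0 thr0.b=0
thr0.a=0 thr0.b=1
thr0.a=1 thr0.b=0
thr0.a=1 thr0.b=1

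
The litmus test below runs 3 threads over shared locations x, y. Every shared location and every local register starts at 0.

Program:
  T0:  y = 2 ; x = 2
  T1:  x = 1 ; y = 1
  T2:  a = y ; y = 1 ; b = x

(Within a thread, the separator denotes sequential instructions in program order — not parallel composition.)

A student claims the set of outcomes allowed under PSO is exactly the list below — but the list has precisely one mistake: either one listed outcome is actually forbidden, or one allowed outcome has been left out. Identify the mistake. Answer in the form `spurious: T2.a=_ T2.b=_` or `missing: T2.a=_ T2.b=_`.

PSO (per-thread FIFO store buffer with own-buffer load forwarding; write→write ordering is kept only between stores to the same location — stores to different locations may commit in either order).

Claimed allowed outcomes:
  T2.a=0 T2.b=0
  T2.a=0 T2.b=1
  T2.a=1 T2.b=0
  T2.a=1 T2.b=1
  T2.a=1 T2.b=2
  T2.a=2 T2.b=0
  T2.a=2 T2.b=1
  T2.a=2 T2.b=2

outcome vector order: (T2.a,T2.b)
PSO (9): <0 0> <0 1> <0 2> <1 0> <1 1> <1 2> <2 0> <2 1> <2 2>
PSO∖claimed = {<0 2>}

missing: T2.a=0 T2.b=2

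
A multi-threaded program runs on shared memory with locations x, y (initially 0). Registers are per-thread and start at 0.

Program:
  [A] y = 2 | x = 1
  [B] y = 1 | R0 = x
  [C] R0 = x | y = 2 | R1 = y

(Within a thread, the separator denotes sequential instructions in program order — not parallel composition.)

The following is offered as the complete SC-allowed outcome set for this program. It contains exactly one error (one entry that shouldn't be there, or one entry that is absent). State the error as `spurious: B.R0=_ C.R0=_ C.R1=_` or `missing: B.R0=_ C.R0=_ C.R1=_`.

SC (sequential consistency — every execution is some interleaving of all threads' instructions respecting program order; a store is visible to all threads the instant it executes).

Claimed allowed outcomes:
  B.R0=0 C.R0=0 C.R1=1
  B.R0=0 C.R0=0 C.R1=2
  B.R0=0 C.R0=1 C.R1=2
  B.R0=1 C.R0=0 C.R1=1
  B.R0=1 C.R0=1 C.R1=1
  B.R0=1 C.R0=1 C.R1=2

outcome vector order: (B.R0,C.R0,C.R1)
[SC] allowed = {(0,0,1); (0,0,2); (0,1,2); (1,0,1); (1,0,2); (1,1,1); (1,1,2)}
SC∖claimed = {(1,0,2)}

missing: B.R0=1 C.R0=0 C.R1=2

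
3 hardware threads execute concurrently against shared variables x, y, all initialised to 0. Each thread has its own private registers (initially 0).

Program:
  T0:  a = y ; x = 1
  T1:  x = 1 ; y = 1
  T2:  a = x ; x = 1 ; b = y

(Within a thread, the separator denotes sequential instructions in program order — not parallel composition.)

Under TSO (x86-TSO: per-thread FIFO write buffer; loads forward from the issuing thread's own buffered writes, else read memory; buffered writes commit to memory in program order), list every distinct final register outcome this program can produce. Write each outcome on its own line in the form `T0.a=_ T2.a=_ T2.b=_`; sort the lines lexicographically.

T0.a=0 T2.a=0 T2.b=0
T0.a=0 T2.a=0 T2.b=1
T0.a=0 T2.a=1 T2.b=0
T0.a=0 T2.a=1 T2.b=1
T0.a=1 T2.a=0 T2.b=0
T0.a=1 T2.a=0 T2.b=1
T0.a=1 T2.a=1 T2.b=0
T0.a=1 T2.a=1 T2.b=1

outcome vector order: (T0.a,T2.a,T2.b)
|TSO outcomes| = 8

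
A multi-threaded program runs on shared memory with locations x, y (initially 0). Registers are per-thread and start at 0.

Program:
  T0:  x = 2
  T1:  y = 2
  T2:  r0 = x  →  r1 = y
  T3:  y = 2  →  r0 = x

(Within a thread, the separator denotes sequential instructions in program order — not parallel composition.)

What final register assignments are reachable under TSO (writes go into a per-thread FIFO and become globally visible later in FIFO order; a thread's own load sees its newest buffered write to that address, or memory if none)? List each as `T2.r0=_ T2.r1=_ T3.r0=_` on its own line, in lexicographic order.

T2.r0=0 T2.r1=0 T3.r0=0
T2.r0=0 T2.r1=0 T3.r0=2
T2.r0=0 T2.r1=2 T3.r0=0
T2.r0=0 T2.r1=2 T3.r0=2
T2.r0=2 T2.r1=0 T3.r0=0
T2.r0=2 T2.r1=0 T3.r0=2
T2.r0=2 T2.r1=2 T3.r0=0
T2.r0=2 T2.r1=2 T3.r0=2

outcome vector order: (T2.r0,T2.r1,T3.r0)
|TSO outcomes| = 8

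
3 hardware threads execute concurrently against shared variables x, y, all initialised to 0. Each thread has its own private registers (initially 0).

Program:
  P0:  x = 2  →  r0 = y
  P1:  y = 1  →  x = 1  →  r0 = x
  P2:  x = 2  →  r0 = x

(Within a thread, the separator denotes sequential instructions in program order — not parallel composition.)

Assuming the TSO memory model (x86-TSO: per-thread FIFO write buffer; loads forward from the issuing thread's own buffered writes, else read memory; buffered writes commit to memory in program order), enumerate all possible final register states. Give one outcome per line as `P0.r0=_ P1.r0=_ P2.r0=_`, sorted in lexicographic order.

P0.r0=0 P1.r0=1 P2.r0=1
P0.r0=0 P1.r0=1 P2.r0=2
P0.r0=0 P1.r0=2 P2.r0=1
P0.r0=0 P1.r0=2 P2.r0=2
P0.r0=1 P1.r0=1 P2.r0=1
P0.r0=1 P1.r0=1 P2.r0=2
P0.r0=1 P1.r0=2 P2.r0=1
P0.r0=1 P1.r0=2 P2.r0=2

outcome vector order: (P0.r0,P1.r0,P2.r0)
|TSO outcomes| = 8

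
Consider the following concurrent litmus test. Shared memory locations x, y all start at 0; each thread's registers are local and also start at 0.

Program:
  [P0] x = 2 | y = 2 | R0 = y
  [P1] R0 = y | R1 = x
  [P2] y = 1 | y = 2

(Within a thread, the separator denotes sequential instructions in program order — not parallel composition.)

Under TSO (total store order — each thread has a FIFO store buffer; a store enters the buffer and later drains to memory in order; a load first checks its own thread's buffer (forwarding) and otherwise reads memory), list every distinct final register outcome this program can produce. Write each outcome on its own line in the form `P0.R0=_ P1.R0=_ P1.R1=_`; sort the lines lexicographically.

P0.R0=1 P1.R0=0 P1.R1=0
P0.R0=1 P1.R0=0 P1.R1=2
P0.R0=1 P1.R0=1 P1.R1=2
P0.R0=1 P1.R0=2 P1.R1=2
P0.R0=2 P1.R0=0 P1.R1=0
P0.R0=2 P1.R0=0 P1.R1=2
P0.R0=2 P1.R0=1 P1.R1=0
P0.R0=2 P1.R0=1 P1.R1=2
P0.R0=2 P1.R0=2 P1.R1=0
P0.R0=2 P1.R0=2 P1.R1=2

outcome vector order: (P0.R0,P1.R0,P1.R1)
|TSO outcomes| = 10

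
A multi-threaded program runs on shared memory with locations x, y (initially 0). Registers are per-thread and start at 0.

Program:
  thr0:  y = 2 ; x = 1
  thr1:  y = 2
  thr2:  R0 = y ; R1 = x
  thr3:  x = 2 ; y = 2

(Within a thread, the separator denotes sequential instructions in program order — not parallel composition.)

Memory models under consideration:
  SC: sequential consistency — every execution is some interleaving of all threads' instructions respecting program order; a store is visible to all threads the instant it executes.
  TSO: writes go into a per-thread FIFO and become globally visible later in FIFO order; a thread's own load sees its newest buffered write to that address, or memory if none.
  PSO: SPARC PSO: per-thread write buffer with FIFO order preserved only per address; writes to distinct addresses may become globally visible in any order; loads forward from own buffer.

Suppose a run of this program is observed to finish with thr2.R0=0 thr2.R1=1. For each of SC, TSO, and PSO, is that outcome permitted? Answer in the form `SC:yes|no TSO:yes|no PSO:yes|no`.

SC:yes TSO:yes PSO:yes

outcome vector order: (thr2.R0,thr2.R1)
SC: 6 outcomes — {0/0 0/1 0/2 2/0 2/1 2/2}
TSO: 6 outcomes — {0/0 0/1 0/2 2/0 2/1 2/2}
PSO: 6 outcomes — {0/0 0/1 0/2 2/0 2/1 2/2}
target 0/1 ∈ {SC,TSO,PSO}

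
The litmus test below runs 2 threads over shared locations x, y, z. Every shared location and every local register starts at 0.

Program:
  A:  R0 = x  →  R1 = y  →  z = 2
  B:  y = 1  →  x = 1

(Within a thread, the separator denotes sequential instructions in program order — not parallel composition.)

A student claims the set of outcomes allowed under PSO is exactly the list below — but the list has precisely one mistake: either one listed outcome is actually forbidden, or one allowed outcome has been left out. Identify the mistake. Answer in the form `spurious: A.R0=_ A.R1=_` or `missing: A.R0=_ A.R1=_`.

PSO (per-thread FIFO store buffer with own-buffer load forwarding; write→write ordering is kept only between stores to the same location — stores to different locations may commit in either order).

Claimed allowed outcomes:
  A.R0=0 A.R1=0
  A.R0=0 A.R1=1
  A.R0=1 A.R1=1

missing: A.R0=1 A.R1=0

outcome vector order: (A.R0,A.R1)
under PSO → (0,0); (0,1); (1,0); (1,1)
PSO∖claimed = {(1,0)}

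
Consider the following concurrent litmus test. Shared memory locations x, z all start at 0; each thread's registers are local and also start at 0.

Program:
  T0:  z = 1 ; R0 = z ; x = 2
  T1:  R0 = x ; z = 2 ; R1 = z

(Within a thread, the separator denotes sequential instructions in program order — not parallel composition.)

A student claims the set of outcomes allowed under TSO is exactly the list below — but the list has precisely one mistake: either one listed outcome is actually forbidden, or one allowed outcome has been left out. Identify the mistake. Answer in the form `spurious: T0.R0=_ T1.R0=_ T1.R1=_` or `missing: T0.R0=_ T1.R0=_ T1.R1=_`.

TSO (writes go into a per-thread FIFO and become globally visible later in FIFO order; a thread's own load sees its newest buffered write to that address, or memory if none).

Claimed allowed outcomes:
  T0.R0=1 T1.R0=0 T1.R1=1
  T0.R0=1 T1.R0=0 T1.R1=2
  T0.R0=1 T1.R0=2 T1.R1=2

outcome vector order: (T0.R0,T1.R0,T1.R1)
TSO: 4 outcomes — {<1 0 1>, <1 0 2>, <1 2 2>, <2 0 2>}
TSO∖claimed = {<2 0 2>}

missing: T0.R0=2 T1.R0=0 T1.R1=2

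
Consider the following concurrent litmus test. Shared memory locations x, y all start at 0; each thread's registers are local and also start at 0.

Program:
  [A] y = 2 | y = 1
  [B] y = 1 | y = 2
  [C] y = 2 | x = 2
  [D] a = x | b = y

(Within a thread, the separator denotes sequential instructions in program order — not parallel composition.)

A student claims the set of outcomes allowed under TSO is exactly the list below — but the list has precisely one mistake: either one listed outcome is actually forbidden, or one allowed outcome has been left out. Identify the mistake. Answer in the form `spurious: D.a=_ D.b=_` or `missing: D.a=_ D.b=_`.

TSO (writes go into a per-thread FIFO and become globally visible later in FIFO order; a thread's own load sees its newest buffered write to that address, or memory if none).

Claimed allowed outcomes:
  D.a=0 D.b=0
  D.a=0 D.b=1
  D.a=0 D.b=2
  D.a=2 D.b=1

missing: D.a=2 D.b=2

outcome vector order: (D.a,D.b)
under TSO → 00; 01; 02; 21; 22
TSO∖claimed = {22}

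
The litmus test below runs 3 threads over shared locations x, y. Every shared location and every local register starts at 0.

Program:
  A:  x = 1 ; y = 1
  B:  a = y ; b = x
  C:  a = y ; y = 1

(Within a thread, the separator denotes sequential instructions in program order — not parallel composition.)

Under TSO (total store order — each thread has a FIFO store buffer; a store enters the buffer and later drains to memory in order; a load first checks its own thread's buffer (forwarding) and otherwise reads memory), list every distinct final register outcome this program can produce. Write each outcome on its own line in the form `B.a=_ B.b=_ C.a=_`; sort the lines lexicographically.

outcome vector order: (B.a,B.b,C.a)
|TSO outcomes| = 7

B.a=0 B.b=0 C.a=0
B.a=0 B.b=0 C.a=1
B.a=0 B.b=1 C.a=0
B.a=0 B.b=1 C.a=1
B.a=1 B.b=0 C.a=0
B.a=1 B.b=1 C.a=0
B.a=1 B.b=1 C.a=1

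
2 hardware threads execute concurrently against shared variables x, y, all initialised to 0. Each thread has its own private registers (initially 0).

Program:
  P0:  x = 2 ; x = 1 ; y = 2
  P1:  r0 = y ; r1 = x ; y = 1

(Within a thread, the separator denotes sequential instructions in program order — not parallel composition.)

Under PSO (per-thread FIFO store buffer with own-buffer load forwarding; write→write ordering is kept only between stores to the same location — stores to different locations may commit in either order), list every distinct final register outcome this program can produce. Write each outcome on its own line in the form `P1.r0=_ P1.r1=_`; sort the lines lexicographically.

P1.r0=0 P1.r1=0
P1.r0=0 P1.r1=1
P1.r0=0 P1.r1=2
P1.r0=2 P1.r1=0
P1.r0=2 P1.r1=1
P1.r0=2 P1.r1=2

outcome vector order: (P1.r0,P1.r1)
|PSO outcomes| = 6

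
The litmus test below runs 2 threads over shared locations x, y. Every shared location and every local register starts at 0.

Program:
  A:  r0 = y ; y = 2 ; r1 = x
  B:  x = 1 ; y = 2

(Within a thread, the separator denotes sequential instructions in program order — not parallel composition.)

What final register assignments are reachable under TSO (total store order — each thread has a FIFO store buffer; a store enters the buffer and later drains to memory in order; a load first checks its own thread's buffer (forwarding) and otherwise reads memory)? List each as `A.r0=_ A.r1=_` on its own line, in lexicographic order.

outcome vector order: (A.r0,A.r1)
|TSO outcomes| = 3

A.r0=0 A.r1=0
A.r0=0 A.r1=1
A.r0=2 A.r1=1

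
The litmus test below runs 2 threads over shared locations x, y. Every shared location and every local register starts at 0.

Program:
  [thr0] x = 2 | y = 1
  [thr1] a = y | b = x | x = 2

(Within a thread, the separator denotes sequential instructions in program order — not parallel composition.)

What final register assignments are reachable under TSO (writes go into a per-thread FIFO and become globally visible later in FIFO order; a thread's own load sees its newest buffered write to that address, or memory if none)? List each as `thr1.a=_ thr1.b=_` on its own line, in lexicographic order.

outcome vector order: (thr1.a,thr1.b)
|TSO outcomes| = 3

thr1.a=0 thr1.b=0
thr1.a=0 thr1.b=2
thr1.a=1 thr1.b=2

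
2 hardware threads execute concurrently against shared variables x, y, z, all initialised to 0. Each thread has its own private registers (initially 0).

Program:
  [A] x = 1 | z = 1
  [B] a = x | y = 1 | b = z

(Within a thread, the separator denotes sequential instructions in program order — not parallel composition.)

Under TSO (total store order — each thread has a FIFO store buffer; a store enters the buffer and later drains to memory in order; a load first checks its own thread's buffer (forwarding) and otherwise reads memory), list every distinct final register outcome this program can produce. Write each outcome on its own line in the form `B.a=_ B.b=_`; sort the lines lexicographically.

outcome vector order: (B.a,B.b)
|TSO outcomes| = 4

B.a=0 B.b=0
B.a=0 B.b=1
B.a=1 B.b=0
B.a=1 B.b=1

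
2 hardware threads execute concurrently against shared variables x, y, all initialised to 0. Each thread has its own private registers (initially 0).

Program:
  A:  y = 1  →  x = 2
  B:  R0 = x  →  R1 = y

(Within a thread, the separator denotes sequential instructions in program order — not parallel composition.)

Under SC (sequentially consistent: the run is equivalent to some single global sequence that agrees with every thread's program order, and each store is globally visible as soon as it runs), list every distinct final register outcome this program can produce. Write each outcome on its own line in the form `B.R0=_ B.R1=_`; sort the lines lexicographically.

outcome vector order: (B.R0,B.R1)
|SC outcomes| = 3

B.R0=0 B.R1=0
B.R0=0 B.R1=1
B.R0=2 B.R1=1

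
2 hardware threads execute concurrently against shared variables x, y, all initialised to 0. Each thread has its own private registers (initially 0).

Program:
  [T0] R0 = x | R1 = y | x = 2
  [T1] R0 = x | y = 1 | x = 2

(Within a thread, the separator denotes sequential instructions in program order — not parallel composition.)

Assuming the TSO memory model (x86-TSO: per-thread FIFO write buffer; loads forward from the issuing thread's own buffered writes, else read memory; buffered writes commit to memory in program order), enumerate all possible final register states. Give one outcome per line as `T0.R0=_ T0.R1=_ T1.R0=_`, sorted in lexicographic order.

outcome vector order: (T0.R0,T0.R1,T1.R0)
|TSO outcomes| = 4

T0.R0=0 T0.R1=0 T1.R0=0
T0.R0=0 T0.R1=0 T1.R0=2
T0.R0=0 T0.R1=1 T1.R0=0
T0.R0=2 T0.R1=1 T1.R0=0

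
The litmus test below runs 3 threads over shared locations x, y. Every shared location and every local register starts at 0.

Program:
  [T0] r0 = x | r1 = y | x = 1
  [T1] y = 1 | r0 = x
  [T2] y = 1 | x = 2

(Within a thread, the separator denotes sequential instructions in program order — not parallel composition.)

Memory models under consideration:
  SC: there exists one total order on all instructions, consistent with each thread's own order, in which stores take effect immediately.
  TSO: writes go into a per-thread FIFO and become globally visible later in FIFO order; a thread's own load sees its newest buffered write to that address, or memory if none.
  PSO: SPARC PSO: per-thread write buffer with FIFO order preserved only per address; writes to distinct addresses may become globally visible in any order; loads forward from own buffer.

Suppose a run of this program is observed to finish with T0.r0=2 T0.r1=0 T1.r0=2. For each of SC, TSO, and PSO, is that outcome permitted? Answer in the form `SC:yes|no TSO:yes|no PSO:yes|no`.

outcome vector order: (T0.r0,T0.r1,T1.r0)
SC: 9 outcomes — {(0,0,0) (0,0,1) (0,0,2) (0,1,0) (0,1,1) (0,1,2) (2,1,0) (2,1,1) (2,1,2)}
TSO: 9 outcomes — {(0,0,0) (0,0,1) (0,0,2) (0,1,0) (0,1,1) (0,1,2) (2,1,0) (2,1,1) (2,1,2)}
PSO: 12 outcomes — {(0,0,0) (0,0,1) (0,0,2) (0,1,0) (0,1,1) (0,1,2) (2,0,0) (2,0,1) (2,0,2) (2,1,0) (2,1,1) (2,1,2)}
target (2,0,2) ∈ {PSO}

SC:no TSO:no PSO:yes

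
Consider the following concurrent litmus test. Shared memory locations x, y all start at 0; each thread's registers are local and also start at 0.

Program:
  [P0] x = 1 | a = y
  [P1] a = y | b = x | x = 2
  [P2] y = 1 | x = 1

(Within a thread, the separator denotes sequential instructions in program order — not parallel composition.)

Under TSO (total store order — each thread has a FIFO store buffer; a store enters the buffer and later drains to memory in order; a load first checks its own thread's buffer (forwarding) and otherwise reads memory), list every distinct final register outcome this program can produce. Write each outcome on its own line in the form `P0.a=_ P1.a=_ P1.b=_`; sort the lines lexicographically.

outcome vector order: (P0.a,P1.a,P1.b)
|TSO outcomes| = 8

P0.a=0 P1.a=0 P1.b=0
P0.a=0 P1.a=0 P1.b=1
P0.a=0 P1.a=1 P1.b=0
P0.a=0 P1.a=1 P1.b=1
P0.a=1 P1.a=0 P1.b=0
P0.a=1 P1.a=0 P1.b=1
P0.a=1 P1.a=1 P1.b=0
P0.a=1 P1.a=1 P1.b=1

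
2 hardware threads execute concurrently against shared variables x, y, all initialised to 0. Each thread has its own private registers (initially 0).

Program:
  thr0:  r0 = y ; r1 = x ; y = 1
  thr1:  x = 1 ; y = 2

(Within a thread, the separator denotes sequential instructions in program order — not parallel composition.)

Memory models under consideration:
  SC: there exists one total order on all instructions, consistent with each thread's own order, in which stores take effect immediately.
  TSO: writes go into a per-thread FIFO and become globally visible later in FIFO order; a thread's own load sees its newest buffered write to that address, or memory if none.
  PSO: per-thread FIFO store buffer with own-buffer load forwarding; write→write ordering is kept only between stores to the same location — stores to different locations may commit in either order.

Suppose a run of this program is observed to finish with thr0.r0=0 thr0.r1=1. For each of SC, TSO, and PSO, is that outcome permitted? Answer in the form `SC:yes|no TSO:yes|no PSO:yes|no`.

outcome vector order: (thr0.r0,thr0.r1)
[SC] allowed = {<0 0>; <0 1>; <2 1>}
[TSO] allowed = {<0 0>; <0 1>; <2 1>}
[PSO] allowed = {<0 0>; <0 1>; <2 0>; <2 1>}
target <0 1> ∈ {SC,TSO,PSO}

SC:yes TSO:yes PSO:yes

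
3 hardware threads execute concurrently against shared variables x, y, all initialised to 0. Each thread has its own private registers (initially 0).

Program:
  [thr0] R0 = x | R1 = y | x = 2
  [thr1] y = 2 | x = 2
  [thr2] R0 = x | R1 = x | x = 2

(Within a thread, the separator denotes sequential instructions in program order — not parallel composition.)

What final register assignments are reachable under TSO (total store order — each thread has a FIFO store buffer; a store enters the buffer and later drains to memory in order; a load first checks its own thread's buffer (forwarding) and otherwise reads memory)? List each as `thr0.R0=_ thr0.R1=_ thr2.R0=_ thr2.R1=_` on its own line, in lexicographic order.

thr0.R0=0 thr0.R1=0 thr2.R0=0 thr2.R1=0
thr0.R0=0 thr0.R1=0 thr2.R0=0 thr2.R1=2
thr0.R0=0 thr0.R1=0 thr2.R0=2 thr2.R1=2
thr0.R0=0 thr0.R1=2 thr2.R0=0 thr2.R1=0
thr0.R0=0 thr0.R1=2 thr2.R0=0 thr2.R1=2
thr0.R0=0 thr0.R1=2 thr2.R0=2 thr2.R1=2
thr0.R0=2 thr0.R1=0 thr2.R0=0 thr2.R1=0
thr0.R0=2 thr0.R1=2 thr2.R0=0 thr2.R1=0
thr0.R0=2 thr0.R1=2 thr2.R0=0 thr2.R1=2
thr0.R0=2 thr0.R1=2 thr2.R0=2 thr2.R1=2

outcome vector order: (thr0.R0,thr0.R1,thr2.R0,thr2.R1)
|TSO outcomes| = 10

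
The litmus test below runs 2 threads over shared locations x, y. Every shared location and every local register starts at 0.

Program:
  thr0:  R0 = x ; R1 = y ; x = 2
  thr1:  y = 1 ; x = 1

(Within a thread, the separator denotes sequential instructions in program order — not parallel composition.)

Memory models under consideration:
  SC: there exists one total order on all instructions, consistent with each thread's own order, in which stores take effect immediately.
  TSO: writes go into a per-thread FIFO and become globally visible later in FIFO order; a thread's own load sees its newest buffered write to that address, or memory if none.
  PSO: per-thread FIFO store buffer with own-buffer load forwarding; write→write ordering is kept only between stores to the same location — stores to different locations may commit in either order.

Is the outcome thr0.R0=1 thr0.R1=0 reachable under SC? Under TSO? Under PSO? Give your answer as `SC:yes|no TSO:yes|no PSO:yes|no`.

SC:no TSO:no PSO:yes

outcome vector order: (thr0.R0,thr0.R1)
[SC] allowed = {(0,0); (0,1); (1,1)}
[TSO] allowed = {(0,0); (0,1); (1,1)}
[PSO] allowed = {(0,0); (0,1); (1,0); (1,1)}
target (1,0) ∈ {PSO}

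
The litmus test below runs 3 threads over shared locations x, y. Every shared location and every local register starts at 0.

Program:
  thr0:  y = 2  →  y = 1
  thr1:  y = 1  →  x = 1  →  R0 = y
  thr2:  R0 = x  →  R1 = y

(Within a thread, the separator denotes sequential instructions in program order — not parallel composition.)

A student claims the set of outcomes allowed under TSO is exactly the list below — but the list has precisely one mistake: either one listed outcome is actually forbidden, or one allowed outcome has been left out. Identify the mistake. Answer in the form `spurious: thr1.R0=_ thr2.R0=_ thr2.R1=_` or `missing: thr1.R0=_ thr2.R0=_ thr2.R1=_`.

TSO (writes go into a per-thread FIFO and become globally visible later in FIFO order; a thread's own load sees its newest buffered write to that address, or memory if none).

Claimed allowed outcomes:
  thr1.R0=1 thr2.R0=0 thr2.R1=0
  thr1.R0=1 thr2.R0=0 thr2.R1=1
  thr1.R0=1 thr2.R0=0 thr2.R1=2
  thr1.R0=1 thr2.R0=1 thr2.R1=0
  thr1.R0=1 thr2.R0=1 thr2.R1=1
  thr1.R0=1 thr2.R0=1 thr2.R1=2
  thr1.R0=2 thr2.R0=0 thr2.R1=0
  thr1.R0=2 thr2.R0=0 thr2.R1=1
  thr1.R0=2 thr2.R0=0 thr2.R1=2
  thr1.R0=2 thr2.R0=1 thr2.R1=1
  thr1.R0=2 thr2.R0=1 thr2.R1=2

spurious: thr1.R0=1 thr2.R0=1 thr2.R1=0

outcome vector order: (thr1.R0,thr2.R0,thr2.R1)
under TSO → (1,0,0), (1,0,1), (1,0,2), (1,1,1), (1,1,2), (2,0,0), (2,0,1), (2,0,2), (2,1,1), (2,1,2)
claimed∖TSO = {(1,1,0)}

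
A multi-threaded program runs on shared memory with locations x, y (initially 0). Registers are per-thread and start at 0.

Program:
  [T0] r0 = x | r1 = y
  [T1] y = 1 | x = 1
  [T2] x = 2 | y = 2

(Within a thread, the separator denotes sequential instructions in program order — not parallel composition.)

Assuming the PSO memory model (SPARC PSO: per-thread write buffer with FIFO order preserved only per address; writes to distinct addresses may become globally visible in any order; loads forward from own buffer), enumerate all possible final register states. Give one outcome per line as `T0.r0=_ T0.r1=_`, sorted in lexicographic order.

T0.r0=0 T0.r1=0
T0.r0=0 T0.r1=1
T0.r0=0 T0.r1=2
T0.r0=1 T0.r1=0
T0.r0=1 T0.r1=1
T0.r0=1 T0.r1=2
T0.r0=2 T0.r1=0
T0.r0=2 T0.r1=1
T0.r0=2 T0.r1=2

outcome vector order: (T0.r0,T0.r1)
|PSO outcomes| = 9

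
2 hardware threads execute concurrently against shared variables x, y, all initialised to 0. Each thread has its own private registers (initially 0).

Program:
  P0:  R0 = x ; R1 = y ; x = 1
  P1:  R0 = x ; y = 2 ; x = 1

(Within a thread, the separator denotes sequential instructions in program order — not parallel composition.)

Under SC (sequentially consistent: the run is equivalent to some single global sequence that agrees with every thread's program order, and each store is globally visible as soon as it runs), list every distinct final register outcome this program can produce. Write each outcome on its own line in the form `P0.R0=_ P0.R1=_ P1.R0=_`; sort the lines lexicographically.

P0.R0=0 P0.R1=0 P1.R0=0
P0.R0=0 P0.R1=0 P1.R0=1
P0.R0=0 P0.R1=2 P1.R0=0
P0.R0=1 P0.R1=2 P1.R0=0

outcome vector order: (P0.R0,P0.R1,P1.R0)
|SC outcomes| = 4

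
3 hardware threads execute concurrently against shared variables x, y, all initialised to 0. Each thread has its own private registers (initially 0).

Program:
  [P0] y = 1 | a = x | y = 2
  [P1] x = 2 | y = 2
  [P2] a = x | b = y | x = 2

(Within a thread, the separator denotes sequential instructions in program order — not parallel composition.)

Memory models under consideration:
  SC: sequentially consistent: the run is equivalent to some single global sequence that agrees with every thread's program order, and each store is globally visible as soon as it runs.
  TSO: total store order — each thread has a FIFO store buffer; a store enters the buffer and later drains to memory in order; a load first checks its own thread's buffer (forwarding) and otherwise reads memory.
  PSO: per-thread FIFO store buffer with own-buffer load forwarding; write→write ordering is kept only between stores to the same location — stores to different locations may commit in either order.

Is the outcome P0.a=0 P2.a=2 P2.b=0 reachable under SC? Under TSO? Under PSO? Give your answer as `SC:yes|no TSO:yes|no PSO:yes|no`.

SC:no TSO:yes PSO:yes

outcome vector order: (P0.a,P2.a,P2.b)
SC (11): 0/0/0, 0/0/1, 0/0/2, 0/2/1, 0/2/2, 2/0/0, 2/0/1, 2/0/2, 2/2/0, 2/2/1, 2/2/2
TSO (12): 0/0/0, 0/0/1, 0/0/2, 0/2/0, 0/2/1, 0/2/2, 2/0/0, 2/0/1, 2/0/2, 2/2/0, 2/2/1, 2/2/2
PSO (12): 0/0/0, 0/0/1, 0/0/2, 0/2/0, 0/2/1, 0/2/2, 2/0/0, 2/0/1, 2/0/2, 2/2/0, 2/2/1, 2/2/2
target 0/2/0 ∈ {TSO,PSO}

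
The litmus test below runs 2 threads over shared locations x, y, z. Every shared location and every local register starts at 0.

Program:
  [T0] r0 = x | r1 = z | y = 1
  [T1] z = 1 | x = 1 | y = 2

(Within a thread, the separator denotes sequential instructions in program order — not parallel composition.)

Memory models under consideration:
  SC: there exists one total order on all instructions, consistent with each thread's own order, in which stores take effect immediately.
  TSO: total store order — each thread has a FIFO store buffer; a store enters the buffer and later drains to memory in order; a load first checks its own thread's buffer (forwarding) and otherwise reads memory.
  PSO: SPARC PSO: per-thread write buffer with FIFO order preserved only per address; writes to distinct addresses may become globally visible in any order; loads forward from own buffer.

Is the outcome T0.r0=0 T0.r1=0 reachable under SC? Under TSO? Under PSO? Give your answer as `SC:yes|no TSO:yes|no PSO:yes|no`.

outcome vector order: (T0.r0,T0.r1)
SC: 3 outcomes — {<0 0> <0 1> <1 1>}
TSO: 3 outcomes — {<0 0> <0 1> <1 1>}
PSO: 4 outcomes — {<0 0> <0 1> <1 0> <1 1>}
target <0 0> ∈ {SC,TSO,PSO}

SC:yes TSO:yes PSO:yes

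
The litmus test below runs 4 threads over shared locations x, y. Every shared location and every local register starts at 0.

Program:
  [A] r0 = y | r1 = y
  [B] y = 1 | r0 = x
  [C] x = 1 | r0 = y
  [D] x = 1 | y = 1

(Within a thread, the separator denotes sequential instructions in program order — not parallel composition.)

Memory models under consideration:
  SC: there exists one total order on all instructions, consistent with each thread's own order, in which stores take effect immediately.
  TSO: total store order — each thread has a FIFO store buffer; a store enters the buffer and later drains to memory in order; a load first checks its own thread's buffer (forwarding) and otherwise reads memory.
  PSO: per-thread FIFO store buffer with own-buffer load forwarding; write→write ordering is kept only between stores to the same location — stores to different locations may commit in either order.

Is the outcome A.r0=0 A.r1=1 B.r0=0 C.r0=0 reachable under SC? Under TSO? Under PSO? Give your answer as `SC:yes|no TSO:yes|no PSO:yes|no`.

outcome vector order: (A.r0,A.r1,B.r0,C.r0)
[SC] allowed = {0001, 0010, 0011, 0101, 0110, 0111, 1101, 1110, 1111}
[TSO] allowed = {0000, 0001, 0010, 0011, 0100, 0101, 0110, 0111, 1100, 1101, 1110, 1111}
[PSO] allowed = {0000, 0001, 0010, 0011, 0100, 0101, 0110, 0111, 1100, 1101, 1110, 1111}
target 0100 ∈ {TSO,PSO}

SC:no TSO:yes PSO:yes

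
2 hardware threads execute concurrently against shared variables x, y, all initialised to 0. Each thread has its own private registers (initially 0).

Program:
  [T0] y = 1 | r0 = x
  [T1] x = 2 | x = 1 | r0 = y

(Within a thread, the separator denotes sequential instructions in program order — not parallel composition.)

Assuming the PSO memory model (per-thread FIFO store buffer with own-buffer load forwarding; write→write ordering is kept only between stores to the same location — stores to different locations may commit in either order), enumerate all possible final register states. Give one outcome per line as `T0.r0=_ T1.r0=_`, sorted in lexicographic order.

T0.r0=0 T1.r0=0
T0.r0=0 T1.r0=1
T0.r0=1 T1.r0=0
T0.r0=1 T1.r0=1
T0.r0=2 T1.r0=0
T0.r0=2 T1.r0=1

outcome vector order: (T0.r0,T1.r0)
|PSO outcomes| = 6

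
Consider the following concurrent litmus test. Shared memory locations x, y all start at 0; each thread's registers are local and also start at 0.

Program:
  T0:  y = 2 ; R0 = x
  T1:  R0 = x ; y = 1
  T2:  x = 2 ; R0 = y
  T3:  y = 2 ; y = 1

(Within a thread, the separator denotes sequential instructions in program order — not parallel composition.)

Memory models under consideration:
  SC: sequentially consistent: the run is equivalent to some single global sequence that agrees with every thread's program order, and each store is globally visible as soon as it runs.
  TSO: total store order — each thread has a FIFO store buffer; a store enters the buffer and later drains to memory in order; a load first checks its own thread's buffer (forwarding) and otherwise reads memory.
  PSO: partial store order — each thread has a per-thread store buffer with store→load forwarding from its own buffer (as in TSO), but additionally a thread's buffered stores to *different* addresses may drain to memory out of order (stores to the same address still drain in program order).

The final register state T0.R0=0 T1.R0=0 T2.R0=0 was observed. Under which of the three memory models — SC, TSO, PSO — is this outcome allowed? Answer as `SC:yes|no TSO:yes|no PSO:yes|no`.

SC:no TSO:yes PSO:yes

outcome vector order: (T0.R0,T1.R0,T2.R0)
SC (10): 001, 002, 021, 022, 200, 201, 202, 220, 221, 222
TSO (12): 000, 001, 002, 020, 021, 022, 200, 201, 202, 220, 221, 222
PSO (12): 000, 001, 002, 020, 021, 022, 200, 201, 202, 220, 221, 222
target 000 ∈ {TSO,PSO}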